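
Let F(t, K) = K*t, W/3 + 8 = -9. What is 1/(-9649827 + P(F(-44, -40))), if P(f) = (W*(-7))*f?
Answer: -1/9021507 ≈ -1.1085e-7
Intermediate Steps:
W = -51 (W = -24 + 3*(-9) = -24 - 27 = -51)
P(f) = 357*f (P(f) = (-51*(-7))*f = 357*f)
1/(-9649827 + P(F(-44, -40))) = 1/(-9649827 + 357*(-40*(-44))) = 1/(-9649827 + 357*1760) = 1/(-9649827 + 628320) = 1/(-9021507) = -1/9021507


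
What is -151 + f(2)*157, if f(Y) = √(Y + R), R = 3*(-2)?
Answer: -151 + 314*I ≈ -151.0 + 314.0*I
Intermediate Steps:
R = -6
f(Y) = √(-6 + Y) (f(Y) = √(Y - 6) = √(-6 + Y))
-151 + f(2)*157 = -151 + √(-6 + 2)*157 = -151 + √(-4)*157 = -151 + (2*I)*157 = -151 + 314*I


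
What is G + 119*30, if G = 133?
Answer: 3703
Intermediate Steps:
G + 119*30 = 133 + 119*30 = 133 + 3570 = 3703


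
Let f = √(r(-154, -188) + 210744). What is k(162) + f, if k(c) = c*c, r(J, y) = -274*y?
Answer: 26244 + 4*√16391 ≈ 26756.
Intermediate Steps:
f = 4*√16391 (f = √(-274*(-188) + 210744) = √(51512 + 210744) = √262256 = 4*√16391 ≈ 512.11)
k(c) = c²
k(162) + f = 162² + 4*√16391 = 26244 + 4*√16391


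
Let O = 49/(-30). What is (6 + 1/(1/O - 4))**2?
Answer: 1708249/51076 ≈ 33.445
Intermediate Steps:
O = -49/30 (O = 49*(-1/30) = -49/30 ≈ -1.6333)
(6 + 1/(1/O - 4))**2 = (6 + 1/(1/(-49/30) - 4))**2 = (6 + 1/(-30/49 - 4))**2 = (6 + 1/(-226/49))**2 = (6 - 49/226)**2 = (1307/226)**2 = 1708249/51076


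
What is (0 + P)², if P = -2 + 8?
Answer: 36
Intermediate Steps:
P = 6
(0 + P)² = (0 + 6)² = 6² = 36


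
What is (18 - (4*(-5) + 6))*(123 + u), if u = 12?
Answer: 4320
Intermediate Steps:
(18 - (4*(-5) + 6))*(123 + u) = (18 - (4*(-5) + 6))*(123 + 12) = (18 - (-20 + 6))*135 = (18 - 1*(-14))*135 = (18 + 14)*135 = 32*135 = 4320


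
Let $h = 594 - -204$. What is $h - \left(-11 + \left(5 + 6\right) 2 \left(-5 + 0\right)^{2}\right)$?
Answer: $259$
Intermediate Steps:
$h = 798$ ($h = 594 + 204 = 798$)
$h - \left(-11 + \left(5 + 6\right) 2 \left(-5 + 0\right)^{2}\right) = 798 - \left(-11 + \left(5 + 6\right) 2 \left(-5 + 0\right)^{2}\right) = 798 - \left(-11 + 11 \cdot 2 \left(-5\right)^{2}\right) = 798 - \left(-11 + 22 \cdot 25\right) = 798 - \left(-11 + 550\right) = 798 - 539 = 259$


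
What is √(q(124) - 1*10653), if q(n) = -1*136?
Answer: I*√10789 ≈ 103.87*I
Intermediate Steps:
q(n) = -136
√(q(124) - 1*10653) = √(-136 - 1*10653) = √(-136 - 10653) = √(-10789) = I*√10789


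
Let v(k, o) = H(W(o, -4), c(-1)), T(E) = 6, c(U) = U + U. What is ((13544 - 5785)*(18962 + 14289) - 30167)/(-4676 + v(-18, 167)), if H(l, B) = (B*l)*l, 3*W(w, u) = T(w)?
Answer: -128982171/2342 ≈ -55074.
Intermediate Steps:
c(U) = 2*U
W(w, u) = 2 (W(w, u) = (⅓)*6 = 2)
H(l, B) = B*l²
v(k, o) = -8 (v(k, o) = (2*(-1))*2² = -2*4 = -8)
((13544 - 5785)*(18962 + 14289) - 30167)/(-4676 + v(-18, 167)) = ((13544 - 5785)*(18962 + 14289) - 30167)/(-4676 - 8) = (7759*33251 - 30167)/(-4684) = (257994509 - 30167)*(-1/4684) = 257964342*(-1/4684) = -128982171/2342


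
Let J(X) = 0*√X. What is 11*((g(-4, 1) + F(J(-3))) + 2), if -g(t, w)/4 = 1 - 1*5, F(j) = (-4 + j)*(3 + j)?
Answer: 66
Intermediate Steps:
J(X) = 0
g(t, w) = 16 (g(t, w) = -4*(1 - 1*5) = -4*(1 - 5) = -4*(-4) = 16)
11*((g(-4, 1) + F(J(-3))) + 2) = 11*((16 + (-12 + 0² - 1*0)) + 2) = 11*((16 + (-12 + 0 + 0)) + 2) = 11*((16 - 12) + 2) = 11*(4 + 2) = 11*6 = 66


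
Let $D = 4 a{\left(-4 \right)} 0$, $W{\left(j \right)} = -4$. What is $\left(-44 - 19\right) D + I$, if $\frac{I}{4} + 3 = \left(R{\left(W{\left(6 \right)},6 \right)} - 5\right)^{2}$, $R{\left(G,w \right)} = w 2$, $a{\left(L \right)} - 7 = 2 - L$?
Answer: $184$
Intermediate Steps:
$a{\left(L \right)} = 9 - L$ ($a{\left(L \right)} = 7 - \left(-2 + L\right) = 9 - L$)
$R{\left(G,w \right)} = 2 w$
$I = 184$ ($I = -12 + 4 \left(2 \cdot 6 - 5\right)^{2} = -12 + 4 \left(12 - 5\right)^{2} = -12 + 4 \cdot 7^{2} = -12 + 4 \cdot 49 = -12 + 196 = 184$)
$D = 0$ ($D = 4 \left(9 - -4\right) 0 = 4 \left(9 + 4\right) 0 = 4 \cdot 13 \cdot 0 = 52 \cdot 0 = 0$)
$\left(-44 - 19\right) D + I = \left(-44 - 19\right) 0 + 184 = \left(-63\right) 0 + 184 = 0 + 184 = 184$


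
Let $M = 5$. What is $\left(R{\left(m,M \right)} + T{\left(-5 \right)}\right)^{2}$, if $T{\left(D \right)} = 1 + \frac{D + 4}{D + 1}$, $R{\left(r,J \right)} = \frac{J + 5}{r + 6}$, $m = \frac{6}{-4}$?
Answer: $\frac{15625}{1296} \approx 12.056$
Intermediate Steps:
$m = - \frac{3}{2}$ ($m = 6 \left(- \frac{1}{4}\right) = - \frac{3}{2} \approx -1.5$)
$R{\left(r,J \right)} = \frac{5 + J}{6 + r}$
$T{\left(D \right)} = 1 + \frac{4 + D}{1 + D}$
$\left(R{\left(m,M \right)} + T{\left(-5 \right)}\right)^{2} = \left(\frac{5 + 5}{6 - \frac{3}{2}} + \frac{5 + 2 \left(-5\right)}{1 - 5}\right)^{2} = \left(\frac{1}{\frac{9}{2}} \cdot 10 + \frac{5 - 10}{-4}\right)^{2} = \left(\frac{2}{9} \cdot 10 - - \frac{5}{4}\right)^{2} = \left(\frac{20}{9} + \frac{5}{4}\right)^{2} = \left(\frac{125}{36}\right)^{2} = \frac{15625}{1296}$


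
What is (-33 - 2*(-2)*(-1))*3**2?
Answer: -333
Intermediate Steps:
(-33 - 2*(-2)*(-1))*3**2 = (-33 + 4*(-1))*9 = (-33 - 4)*9 = -37*9 = -333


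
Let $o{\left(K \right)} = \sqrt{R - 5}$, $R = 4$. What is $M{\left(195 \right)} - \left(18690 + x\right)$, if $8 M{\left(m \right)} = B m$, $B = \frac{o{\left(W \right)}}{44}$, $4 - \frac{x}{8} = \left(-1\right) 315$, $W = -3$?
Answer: $-21242 + \frac{195 i}{352} \approx -21242.0 + 0.55398 i$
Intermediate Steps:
$o{\left(K \right)} = i$ ($o{\left(K \right)} = \sqrt{4 - 5} = \sqrt{-1} = i$)
$x = 2552$ ($x = 32 - 8 \left(\left(-1\right) 315\right) = 32 - -2520 = 32 + 2520 = 2552$)
$B = \frac{i}{44} \approx 0.022727 i$
$M{\left(m \right)} = \frac{i m}{352}$ ($M{\left(m \right)} = \frac{\frac{i}{44} m}{8} = \frac{\frac{1}{44} i m}{8} = \frac{i m}{352}$)
$M{\left(195 \right)} - \left(18690 + x\right) = \frac{1}{352} i 195 - 21242 = \frac{195 i}{352} - 21242 = -21242 + \frac{195 i}{352}$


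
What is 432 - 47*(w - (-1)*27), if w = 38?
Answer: -2623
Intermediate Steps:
432 - 47*(w - (-1)*27) = 432 - 47*(38 - (-1)*27) = 432 - 47*(38 - 1*(-27)) = 432 - 47*(38 + 27) = 432 - 47*65 = 432 - 3055 = -2623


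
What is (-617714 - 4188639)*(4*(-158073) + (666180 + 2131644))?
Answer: -10408311224796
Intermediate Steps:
(-617714 - 4188639)*(4*(-158073) + (666180 + 2131644)) = -4806353*(-632292 + 2797824) = -4806353*2165532 = -10408311224796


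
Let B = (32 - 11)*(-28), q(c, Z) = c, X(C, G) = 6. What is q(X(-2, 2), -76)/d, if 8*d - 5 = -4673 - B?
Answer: -1/85 ≈ -0.011765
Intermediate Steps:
B = -588 (B = 21*(-28) = -588)
d = -510 (d = 5/8 + (-4673 - 1*(-588))/8 = 5/8 + (-4673 + 588)/8 = 5/8 + (⅛)*(-4085) = 5/8 - 4085/8 = -510)
q(X(-2, 2), -76)/d = 6/(-510) = 6*(-1/510) = -1/85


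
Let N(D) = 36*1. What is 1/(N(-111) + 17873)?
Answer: 1/17909 ≈ 5.5838e-5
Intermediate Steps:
N(D) = 36
1/(N(-111) + 17873) = 1/(36 + 17873) = 1/17909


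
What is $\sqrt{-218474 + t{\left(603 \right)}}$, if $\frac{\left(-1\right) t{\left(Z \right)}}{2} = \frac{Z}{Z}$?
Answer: $2 i \sqrt{54619} \approx 467.41 i$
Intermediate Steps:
$t{\left(Z \right)} = -2$ ($t{\left(Z \right)} = - 2 \frac{Z}{Z} = \left(-2\right) 1 = -2$)
$\sqrt{-218474 + t{\left(603 \right)}} = \sqrt{-218474 - 2} = \sqrt{-218476} = 2 i \sqrt{54619}$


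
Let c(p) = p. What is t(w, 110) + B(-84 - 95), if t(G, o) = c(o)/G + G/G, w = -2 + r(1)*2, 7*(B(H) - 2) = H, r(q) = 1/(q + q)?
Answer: -928/7 ≈ -132.57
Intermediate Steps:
r(q) = 1/(2*q)
B(H) = 2 + H/7
w = -1 (w = -2 + ((½)/1)*2 = -2 + ((½)*1)*2 = -2 + (½)*2 = -2 + 1 = -1)
t(G, o) = 1 + o/G (t(G, o) = o/G + G/G = o/G + 1 = 1 + o/G)
t(w, 110) + B(-84 - 95) = (-1 + 110)/(-1) + (2 + (-84 - 95)/7) = -1*109 + (2 + (⅐)*(-179)) = -109 + (2 - 179/7) = -109 - 165/7 = -928/7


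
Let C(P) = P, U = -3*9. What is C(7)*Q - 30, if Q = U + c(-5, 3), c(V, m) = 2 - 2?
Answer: -219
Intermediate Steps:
c(V, m) = 0
U = -27
Q = -27 (Q = -27 + 0 = -27)
C(7)*Q - 30 = 7*(-27) - 30 = -189 - 30 = -219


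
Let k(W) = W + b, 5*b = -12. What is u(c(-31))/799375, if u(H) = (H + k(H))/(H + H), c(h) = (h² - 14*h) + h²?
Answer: 5887/4708318750 ≈ 1.2503e-6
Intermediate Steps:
b = -12/5 (b = (⅕)*(-12) = -12/5 ≈ -2.4000)
c(h) = -14*h + 2*h²
k(W) = -12/5 + W (k(W) = W - 12/5 = -12/5 + W)
u(H) = (-12/5 + 2*H)/(2*H) (u(H) = (H + (-12/5 + H))/(H + H) = (-12/5 + 2*H)/((2*H)) = (-12/5 + 2*H)*(1/(2*H)) = (-12/5 + 2*H)/(2*H))
u(c(-31))/799375 = ((-6/5 + 2*(-31)*(-7 - 31))/((2*(-31)*(-7 - 31))))/799375 = ((-6/5 + 2*(-31)*(-38))/((2*(-31)*(-38))))*(1/799375) = ((-6/5 + 2356)/2356)*(1/799375) = ((1/2356)*(11774/5))*(1/799375) = (5887/5890)*(1/799375) = 5887/4708318750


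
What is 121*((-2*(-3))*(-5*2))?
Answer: -7260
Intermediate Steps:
121*((-2*(-3))*(-5*2)) = 121*(6*(-10)) = 121*(-60) = -7260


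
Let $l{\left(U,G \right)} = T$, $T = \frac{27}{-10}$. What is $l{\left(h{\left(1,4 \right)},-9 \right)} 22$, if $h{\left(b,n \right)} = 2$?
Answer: $- \frac{297}{5} \approx -59.4$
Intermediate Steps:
$T = - \frac{27}{10}$ ($T = 27 \left(- \frac{1}{10}\right) = - \frac{27}{10} \approx -2.7$)
$l{\left(U,G \right)} = - \frac{27}{10}$
$l{\left(h{\left(1,4 \right)},-9 \right)} 22 = \left(- \frac{27}{10}\right) 22 = - \frac{297}{5}$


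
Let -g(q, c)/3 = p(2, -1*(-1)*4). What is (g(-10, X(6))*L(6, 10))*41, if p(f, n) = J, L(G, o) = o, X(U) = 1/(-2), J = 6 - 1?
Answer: -6150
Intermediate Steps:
J = 5
X(U) = -1/2
p(f, n) = 5
g(q, c) = -15 (g(q, c) = -3*5 = -15)
(g(-10, X(6))*L(6, 10))*41 = -15*10*41 = -150*41 = -6150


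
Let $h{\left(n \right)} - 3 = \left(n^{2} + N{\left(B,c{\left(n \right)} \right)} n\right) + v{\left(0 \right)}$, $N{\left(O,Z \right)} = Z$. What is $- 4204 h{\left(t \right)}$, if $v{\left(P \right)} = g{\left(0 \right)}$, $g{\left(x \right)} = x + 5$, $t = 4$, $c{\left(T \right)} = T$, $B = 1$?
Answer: $-168160$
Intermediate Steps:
$g{\left(x \right)} = 5 + x$
$v{\left(P \right)} = 5$ ($v{\left(P \right)} = 5 + 0 = 5$)
$h{\left(n \right)} = 8 + 2 n^{2}$ ($h{\left(n \right)} = 3 + \left(\left(n^{2} + n n\right) + 5\right) = 3 + \left(\left(n^{2} + n^{2}\right) + 5\right) = 3 + \left(2 n^{2} + 5\right) = 3 + \left(5 + 2 n^{2}\right) = 8 + 2 n^{2}$)
$- 4204 h{\left(t \right)} = - 4204 \left(8 + 2 \cdot 4^{2}\right) = - 4204 \left(8 + 2 \cdot 16\right) = - 4204 \left(8 + 32\right) = \left(-4204\right) 40 = -168160$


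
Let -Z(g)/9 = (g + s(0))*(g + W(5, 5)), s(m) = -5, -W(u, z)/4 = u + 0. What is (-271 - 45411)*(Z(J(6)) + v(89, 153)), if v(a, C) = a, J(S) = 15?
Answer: -24622598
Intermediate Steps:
W(u, z) = -4*u (W(u, z) = -4*(u + 0) = -4*u)
Z(g) = -9*(-20 + g)*(-5 + g) (Z(g) = -9*(g - 5)*(g - 4*5) = -9*(-5 + g)*(g - 20) = -9*(-5 + g)*(-20 + g) = -9*(-20 + g)*(-5 + g))
(-271 - 45411)*(Z(J(6)) + v(89, 153)) = (-271 - 45411)*((-900 - 9*15² + 225*15) + 89) = -45682*((-900 - 9*225 + 3375) + 89) = -45682*((-900 - 2025 + 3375) + 89) = -45682*(450 + 89) = -45682*539 = -24622598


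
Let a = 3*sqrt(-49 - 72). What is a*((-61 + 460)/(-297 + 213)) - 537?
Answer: -537 - 627*I/4 ≈ -537.0 - 156.75*I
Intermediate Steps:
a = 33*I (a = 3*sqrt(-121) = 3*(11*I) = 33*I ≈ 33.0*I)
a*((-61 + 460)/(-297 + 213)) - 537 = (33*I)*((-61 + 460)/(-297 + 213)) - 537 = (33*I)*(399/(-84)) - 537 = (33*I)*(399*(-1/84)) - 537 = (33*I)*(-19/4) - 537 = -627*I/4 - 537 = -537 - 627*I/4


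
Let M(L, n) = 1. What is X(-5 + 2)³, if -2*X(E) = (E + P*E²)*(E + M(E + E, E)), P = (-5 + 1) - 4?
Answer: -421875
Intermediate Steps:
P = -8 (P = -4 - 4 = -8)
X(E) = -(1 + E)*(E - 8*E²)/2 (X(E) = -(E - 8*E²)*(E + 1)/2 = -(E - 8*E²)*(1 + E)/2 = -(1 + E)*(E - 8*E²)/2)
X(-5 + 2)³ = ((-5 + 2)*(-1 + 7*(-5 + 2) + 8*(-5 + 2)²)/2)³ = ((½)*(-3)*(-1 + 7*(-3) + 8*(-3)²))³ = ((½)*(-3)*(-1 - 21 + 8*9))³ = ((½)*(-3)*(-1 - 21 + 72))³ = ((½)*(-3)*50)³ = (-75)³ = -421875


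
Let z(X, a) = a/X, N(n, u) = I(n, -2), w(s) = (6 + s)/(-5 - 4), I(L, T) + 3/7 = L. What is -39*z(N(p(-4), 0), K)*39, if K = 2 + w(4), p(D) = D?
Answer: 9464/31 ≈ 305.29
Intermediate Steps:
I(L, T) = -3/7 + L
w(s) = -2/3 - s/9 (w(s) = (6 + s)/(-9) = (6 + s)*(-1/9) = -2/3 - s/9)
K = 8/9 (K = 2 + (-2/3 - 1/9*4) = 2 + (-2/3 - 4/9) = 2 - 10/9 = 8/9 ≈ 0.88889)
N(n, u) = -3/7 + n
-39*z(N(p(-4), 0), K)*39 = -104/(3*(-3/7 - 4))*39 = -104/(3*(-31/7))*39 = -104*(-7)/(3*31)*39 = -39*(-56/279)*39 = (728/93)*39 = 9464/31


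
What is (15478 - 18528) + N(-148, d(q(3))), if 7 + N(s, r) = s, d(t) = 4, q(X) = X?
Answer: -3205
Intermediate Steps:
N(s, r) = -7 + s
(15478 - 18528) + N(-148, d(q(3))) = (15478 - 18528) + (-7 - 148) = -3050 - 155 = -3205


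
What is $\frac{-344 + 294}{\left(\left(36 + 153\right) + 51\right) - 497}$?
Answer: $\frac{50}{257} \approx 0.19455$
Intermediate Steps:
$\frac{-344 + 294}{\left(\left(36 + 153\right) + 51\right) - 497} = - \frac{50}{\left(189 + 51\right) - 497} = - \frac{50}{240 - 497} = - \frac{50}{-257} = \left(-50\right) \left(- \frac{1}{257}\right) = \frac{50}{257}$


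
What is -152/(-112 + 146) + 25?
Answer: 349/17 ≈ 20.529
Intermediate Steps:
-152/(-112 + 146) + 25 = -152/34 + 25 = -152*1/34 + 25 = -76/17 + 25 = 349/17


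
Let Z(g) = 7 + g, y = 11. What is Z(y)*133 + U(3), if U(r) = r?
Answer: 2397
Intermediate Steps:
Z(y)*133 + U(3) = (7 + 11)*133 + 3 = 18*133 + 3 = 2394 + 3 = 2397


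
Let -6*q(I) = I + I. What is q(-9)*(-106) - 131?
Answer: -449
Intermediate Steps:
q(I) = -I/3 (q(I) = -(I + I)/6 = -I/3)
q(-9)*(-106) - 131 = -1/3*(-9)*(-106) - 131 = 3*(-106) - 131 = -318 - 131 = -449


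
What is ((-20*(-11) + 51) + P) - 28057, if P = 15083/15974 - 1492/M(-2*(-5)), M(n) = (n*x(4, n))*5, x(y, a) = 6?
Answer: -33293844377/1198050 ≈ -27790.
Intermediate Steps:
M(n) = 30*n (M(n) = (n*6)*5 = (6*n)*5 = 30*n)
P = -4827077/1198050 (P = 15083/15974 - 1492/(30*(-2*(-5))) = 15083*(1/15974) - 1492/(30*10) = 15083/15974 - 1492/300 = 15083/15974 - 1492*1/300 = 15083/15974 - 373/75 = -4827077/1198050 ≈ -4.0291)
((-20*(-11) + 51) + P) - 28057 = ((-20*(-11) + 51) - 4827077/1198050) - 28057 = ((220 + 51) - 4827077/1198050) - 28057 = (271 - 4827077/1198050) - 28057 = 319844473/1198050 - 28057 = -33293844377/1198050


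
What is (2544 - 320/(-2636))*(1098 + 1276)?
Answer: 3980191424/659 ≈ 6.0397e+6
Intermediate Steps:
(2544 - 320/(-2636))*(1098 + 1276) = (2544 - 320*(-1/2636))*2374 = (2544 + 80/659)*2374 = (1676576/659)*2374 = 3980191424/659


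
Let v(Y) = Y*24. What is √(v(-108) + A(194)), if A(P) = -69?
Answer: I*√2661 ≈ 51.585*I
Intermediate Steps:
v(Y) = 24*Y
√(v(-108) + A(194)) = √(24*(-108) - 69) = √(-2592 - 69) = √(-2661) = I*√2661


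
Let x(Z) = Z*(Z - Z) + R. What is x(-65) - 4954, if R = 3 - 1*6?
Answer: -4957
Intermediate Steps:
R = -3 (R = 3 - 6 = -3)
x(Z) = -3 (x(Z) = Z*(Z - Z) - 3 = Z*0 - 3 = 0 - 3 = -3)
x(-65) - 4954 = -3 - 4954 = -4957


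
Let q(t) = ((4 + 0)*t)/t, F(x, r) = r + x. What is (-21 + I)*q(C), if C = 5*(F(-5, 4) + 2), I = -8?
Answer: -116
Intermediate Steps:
C = 5 (C = 5*((4 - 5) + 2) = 5*(-1 + 2) = 5*1 = 5)
q(t) = 4 (q(t) = (4*t)/t = 4)
(-21 + I)*q(C) = (-21 - 8)*4 = -29*4 = -116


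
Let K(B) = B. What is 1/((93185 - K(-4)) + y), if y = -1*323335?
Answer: -1/230146 ≈ -4.3451e-6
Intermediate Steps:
y = -323335
1/((93185 - K(-4)) + y) = 1/((93185 - 1*(-4)) - 323335) = 1/((93185 + 4) - 323335) = 1/(93189 - 323335) = 1/(-230146) = -1/230146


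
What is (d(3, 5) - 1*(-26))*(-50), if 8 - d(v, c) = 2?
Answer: -1600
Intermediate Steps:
d(v, c) = 6 (d(v, c) = 8 - 1*2 = 8 - 2 = 6)
(d(3, 5) - 1*(-26))*(-50) = (6 - 1*(-26))*(-50) = (6 + 26)*(-50) = 32*(-50) = -1600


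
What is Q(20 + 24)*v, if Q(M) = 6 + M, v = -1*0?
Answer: 0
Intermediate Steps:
v = 0
Q(20 + 24)*v = (6 + (20 + 24))*0 = (6 + 44)*0 = 50*0 = 0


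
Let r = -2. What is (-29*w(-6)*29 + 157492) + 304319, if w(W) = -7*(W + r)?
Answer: 414715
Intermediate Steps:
w(W) = 14 - 7*W (w(W) = -7*(W - 2) = -7*(-2 + W) = 14 - 7*W)
(-29*w(-6)*29 + 157492) + 304319 = (-29*(14 - 7*(-6))*29 + 157492) + 304319 = (-29*(14 + 42)*29 + 157492) + 304319 = (-29*56*29 + 157492) + 304319 = (-1624*29 + 157492) + 304319 = (-47096 + 157492) + 304319 = 110396 + 304319 = 414715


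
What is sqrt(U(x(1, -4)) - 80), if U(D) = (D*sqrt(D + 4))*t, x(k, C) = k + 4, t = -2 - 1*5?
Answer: I*sqrt(185) ≈ 13.601*I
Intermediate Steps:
t = -7 (t = -2 - 5 = -7)
x(k, C) = 4 + k
U(D) = -7*D*sqrt(4 + D) (U(D) = (D*sqrt(D + 4))*(-7) = (D*sqrt(4 + D))*(-7) = -7*D*sqrt(4 + D))
sqrt(U(x(1, -4)) - 80) = sqrt(-7*(4 + 1)*sqrt(4 + (4 + 1)) - 80) = sqrt(-7*5*sqrt(4 + 5) - 80) = sqrt(-7*5*sqrt(9) - 80) = sqrt(-7*5*3 - 80) = sqrt(-105 - 80) = sqrt(-185) = I*sqrt(185)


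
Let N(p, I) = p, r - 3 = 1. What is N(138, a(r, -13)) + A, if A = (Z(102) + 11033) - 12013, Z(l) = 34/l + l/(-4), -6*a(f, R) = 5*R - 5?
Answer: -5203/6 ≈ -867.17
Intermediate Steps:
r = 4 (r = 3 + 1 = 4)
a(f, R) = ⅚ - 5*R/6 (a(f, R) = -(5*R - 5)/6 = -(-5 + 5*R)/6 = ⅚ - 5*R/6)
Z(l) = 34/l - l/4 (Z(l) = 34/l + l*(-¼) = 34/l - l/4)
A = -6031/6 (A = ((34/102 - ¼*102) + 11033) - 12013 = ((34*(1/102) - 51/2) + 11033) - 12013 = ((⅓ - 51/2) + 11033) - 12013 = (-151/6 + 11033) - 12013 = 66047/6 - 12013 = -6031/6 ≈ -1005.2)
N(138, a(r, -13)) + A = 138 - 6031/6 = -5203/6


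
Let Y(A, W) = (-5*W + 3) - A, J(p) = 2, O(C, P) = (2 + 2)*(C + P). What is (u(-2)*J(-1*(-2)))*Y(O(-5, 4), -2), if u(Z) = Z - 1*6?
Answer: -272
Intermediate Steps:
O(C, P) = 4*C + 4*P (O(C, P) = 4*(C + P) = 4*C + 4*P)
Y(A, W) = 3 - A - 5*W (Y(A, W) = (3 - 5*W) - A = 3 - A - 5*W)
u(Z) = -6 + Z (u(Z) = Z - 6 = -6 + Z)
(u(-2)*J(-1*(-2)))*Y(O(-5, 4), -2) = ((-6 - 2)*2)*(3 - (4*(-5) + 4*4) - 5*(-2)) = (-8*2)*(3 - (-20 + 16) + 10) = -16*(3 - 1*(-4) + 10) = -16*(3 + 4 + 10) = -16*17 = -272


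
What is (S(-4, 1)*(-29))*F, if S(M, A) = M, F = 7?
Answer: 812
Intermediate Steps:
(S(-4, 1)*(-29))*F = -4*(-29)*7 = 116*7 = 812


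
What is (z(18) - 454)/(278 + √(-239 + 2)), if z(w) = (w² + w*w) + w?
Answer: 58936/77521 - 212*I*√237/77521 ≈ 0.76026 - 0.042101*I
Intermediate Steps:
z(w) = w + 2*w² (z(w) = (w² + w²) + w = 2*w² + w = w + 2*w²)
(z(18) - 454)/(278 + √(-239 + 2)) = (18*(1 + 2*18) - 454)/(278 + √(-239 + 2)) = (18*(1 + 36) - 454)/(278 + √(-237)) = (18*37 - 454)/(278 + I*√237) = (666 - 454)/(278 + I*√237) = 212/(278 + I*√237)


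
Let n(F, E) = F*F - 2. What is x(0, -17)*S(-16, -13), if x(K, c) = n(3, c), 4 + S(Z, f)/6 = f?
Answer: -714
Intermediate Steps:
n(F, E) = -2 + F² (n(F, E) = F² - 2 = -2 + F²)
S(Z, f) = -24 + 6*f
x(K, c) = 7 (x(K, c) = -2 + 3² = -2 + 9 = 7)
x(0, -17)*S(-16, -13) = 7*(-24 + 6*(-13)) = 7*(-24 - 78) = 7*(-102) = -714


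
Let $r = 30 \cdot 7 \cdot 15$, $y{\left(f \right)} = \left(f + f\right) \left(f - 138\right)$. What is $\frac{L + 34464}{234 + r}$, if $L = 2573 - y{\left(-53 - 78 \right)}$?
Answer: $- \frac{11147}{1128} \approx -9.8821$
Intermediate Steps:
$y{\left(f \right)} = 2 f \left(-138 + f\right)$
$r = 3150$ ($r = 210 \cdot 15 = 3150$)
$L = -67905$ ($L = 2573 - 2 \left(-53 - 78\right) \left(-138 - 131\right) = 2573 - 2 \left(-131\right) \left(-138 - 131\right) = 2573 - 2 \left(-131\right) \left(-269\right) = 2573 - 70478 = -67905$)
$\frac{L + 34464}{234 + r} = \frac{-67905 + 34464}{234 + 3150} = - \frac{33441}{3384} = \left(-33441\right) \frac{1}{3384} = - \frac{11147}{1128}$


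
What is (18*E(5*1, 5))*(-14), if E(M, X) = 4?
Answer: -1008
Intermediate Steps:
(18*E(5*1, 5))*(-14) = (18*4)*(-14) = 72*(-14) = -1008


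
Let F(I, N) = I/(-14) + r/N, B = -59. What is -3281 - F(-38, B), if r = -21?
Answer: -1356321/413 ≈ -3284.1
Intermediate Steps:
F(I, N) = -21/N - I/14 (F(I, N) = I/(-14) - 21/N = I*(-1/14) - 21/N = -I/14 - 21/N = -21/N - I/14)
-3281 - F(-38, B) = -3281 - (-21/(-59) - 1/14*(-38)) = -3281 - (-21*(-1/59) + 19/7) = -3281 - (21/59 + 19/7) = -3281 - 1*1268/413 = -3281 - 1268/413 = -1356321/413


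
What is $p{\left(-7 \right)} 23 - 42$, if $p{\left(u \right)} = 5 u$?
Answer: $-847$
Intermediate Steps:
$p{\left(-7 \right)} 23 - 42 = 5 \left(-7\right) 23 - 42 = \left(-35\right) 23 - 42 = -805 - 42 = -847$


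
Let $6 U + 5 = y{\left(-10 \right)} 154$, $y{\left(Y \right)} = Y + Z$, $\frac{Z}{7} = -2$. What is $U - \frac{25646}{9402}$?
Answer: $- \frac{5825113}{9402} \approx -619.56$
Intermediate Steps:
$Z = -14$ ($Z = 7 \left(-2\right) = -14$)
$y{\left(Y \right)} = -14 + Y$ ($y{\left(Y \right)} = Y - 14 = -14 + Y$)
$U = - \frac{3701}{6}$ ($U = - \frac{5}{6} + \frac{\left(-14 - 10\right) 154}{6} = - \frac{5}{6} + \frac{\left(-24\right) 154}{6} = - \frac{5}{6} + \frac{1}{6} \left(-3696\right) = - \frac{5}{6} - 616 = - \frac{3701}{6} \approx -616.83$)
$U - \frac{25646}{9402} = - \frac{3701}{6} - \frac{25646}{9402} = - \frac{3701}{6} - 25646 \cdot \frac{1}{9402} = - \frac{3701}{6} - \frac{12823}{4701} = - \frac{5825113}{9402}$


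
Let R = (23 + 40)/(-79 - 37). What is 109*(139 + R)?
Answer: 1750649/116 ≈ 15092.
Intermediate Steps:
R = -63/116 (R = 63/(-116) = 63*(-1/116) = -63/116 ≈ -0.54310)
109*(139 + R) = 109*(139 - 63/116) = 109*(16061/116) = 1750649/116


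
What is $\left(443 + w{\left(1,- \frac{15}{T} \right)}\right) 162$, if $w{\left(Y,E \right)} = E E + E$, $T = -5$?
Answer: $73710$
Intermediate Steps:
$w{\left(Y,E \right)} = E + E^{2}$ ($w{\left(Y,E \right)} = E^{2} + E = E + E^{2}$)
$\left(443 + w{\left(1,- \frac{15}{T} \right)}\right) 162 = \left(443 + - \frac{15}{-5} \left(1 - \frac{15}{-5}\right)\right) 162 = \left(443 + \left(-15\right) \left(- \frac{1}{5}\right) \left(1 - -3\right)\right) 162 = \left(443 + 3 \left(1 + 3\right)\right) 162 = \left(443 + 3 \cdot 4\right) 162 = \left(443 + 12\right) 162 = 455 \cdot 162 = 73710$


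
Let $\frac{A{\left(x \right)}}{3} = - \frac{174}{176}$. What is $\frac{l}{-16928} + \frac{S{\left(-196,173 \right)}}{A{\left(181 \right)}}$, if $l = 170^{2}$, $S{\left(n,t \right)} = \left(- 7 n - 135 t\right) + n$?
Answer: $\frac{2752642913}{368184} \approx 7476.3$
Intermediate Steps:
$A{\left(x \right)} = - \frac{261}{88}$ ($A{\left(x \right)} = 3 \left(- \frac{174}{176}\right) = 3 \left(\left(-174\right) \frac{1}{176}\right) = 3 \left(- \frac{87}{88}\right) = - \frac{261}{88}$)
$S{\left(n,t \right)} = - 135 t - 6 n$ ($S{\left(n,t \right)} = \left(- 135 t - 7 n\right) + n = - 135 t - 6 n$)
$l = 28900$
$\frac{l}{-16928} + \frac{S{\left(-196,173 \right)}}{A{\left(181 \right)}} = \frac{28900}{-16928} + \frac{\left(-135\right) 173 - -1176}{- \frac{261}{88}} = 28900 \left(- \frac{1}{16928}\right) + \left(-23355 + 1176\right) \left(- \frac{88}{261}\right) = - \frac{7225}{4232} - - \frac{650584}{87} = - \frac{7225}{4232} + \frac{650584}{87} = \frac{2752642913}{368184}$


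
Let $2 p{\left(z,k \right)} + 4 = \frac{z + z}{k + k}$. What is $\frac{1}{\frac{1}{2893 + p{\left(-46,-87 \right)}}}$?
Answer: $\frac{251540}{87} \approx 2891.3$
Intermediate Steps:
$p{\left(z,k \right)} = -2 + \frac{z}{2 k}$ ($p{\left(z,k \right)} = -2 + \frac{\left(z + z\right) \frac{1}{k + k}}{2} = -2 + \frac{2 z \frac{1}{2 k}}{2} = -2 + \frac{z \frac{1}{k}}{2} = -2 + \frac{z}{2 k}$)
$\frac{1}{\frac{1}{2893 + p{\left(-46,-87 \right)}}} = \frac{1}{\frac{1}{2893 - \left(2 + \frac{23}{-87}\right)}} = \frac{1}{\frac{1}{2893 - \left(2 + 23 \left(- \frac{1}{87}\right)\right)}} = \frac{1}{\frac{1}{2893 + \left(-2 + \frac{23}{87}\right)}} = \frac{1}{\frac{1}{2893 - \frac{151}{87}}} = \frac{1}{\frac{1}{\frac{251540}{87}}} = \frac{1}{\frac{87}{251540}} = \frac{251540}{87}$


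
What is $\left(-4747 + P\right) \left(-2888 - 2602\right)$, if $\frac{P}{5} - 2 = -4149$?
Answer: $139896180$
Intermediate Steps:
$P = -20735$ ($P = 10 + 5 \left(-4149\right) = 10 - 20745 = -20735$)
$\left(-4747 + P\right) \left(-2888 - 2602\right) = \left(-4747 - 20735\right) \left(-2888 - 2602\right) = \left(-25482\right) \left(-5490\right) = 139896180$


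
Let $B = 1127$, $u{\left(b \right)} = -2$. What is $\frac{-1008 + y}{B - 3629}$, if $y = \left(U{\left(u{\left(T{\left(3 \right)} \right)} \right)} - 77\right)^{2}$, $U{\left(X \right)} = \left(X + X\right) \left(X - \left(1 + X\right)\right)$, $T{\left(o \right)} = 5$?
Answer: $- \frac{4321}{2502} \approx -1.727$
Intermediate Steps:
$U{\left(X \right)} = - 2 X$ ($U{\left(X \right)} = 2 X \left(-1\right) = - 2 X$)
$y = 5329$ ($y = \left(\left(-2\right) \left(-2\right) - 77\right)^{2} = \left(4 - 77\right)^{2} = \left(-73\right)^{2} = 5329$)
$\frac{-1008 + y}{B - 3629} = \frac{-1008 + 5329}{1127 - 3629} = \frac{4321}{-2502} = 4321 \left(- \frac{1}{2502}\right) = - \frac{4321}{2502}$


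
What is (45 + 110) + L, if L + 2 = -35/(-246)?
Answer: 37673/246 ≈ 153.14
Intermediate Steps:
L = -457/246 (L = -2 - 35/(-246) = -2 - 35*(-1/246) = -2 + 35/246 = -457/246 ≈ -1.8577)
(45 + 110) + L = (45 + 110) - 457/246 = 155 - 457/246 = 37673/246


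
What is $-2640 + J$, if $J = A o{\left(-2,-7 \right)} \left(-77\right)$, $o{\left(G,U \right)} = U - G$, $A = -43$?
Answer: $-19195$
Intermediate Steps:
$J = -16555$ ($J = - 43 \left(-7 - -2\right) \left(-77\right) = - 43 \left(-7 + 2\right) \left(-77\right) = \left(-43\right) \left(-5\right) \left(-77\right) = 215 \left(-77\right) = -16555$)
$-2640 + J = -2640 - 16555 = -19195$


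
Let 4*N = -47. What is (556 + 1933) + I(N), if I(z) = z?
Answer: 9909/4 ≈ 2477.3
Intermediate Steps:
N = -47/4 (N = (1/4)*(-47) = -47/4 ≈ -11.750)
(556 + 1933) + I(N) = (556 + 1933) - 47/4 = 2489 - 47/4 = 9909/4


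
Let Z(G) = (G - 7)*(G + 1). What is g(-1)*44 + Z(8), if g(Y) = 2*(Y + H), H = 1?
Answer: 9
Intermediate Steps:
g(Y) = 2 + 2*Y (g(Y) = 2*(Y + 1) = 2*(1 + Y) = 2 + 2*Y)
Z(G) = (1 + G)*(-7 + G) (Z(G) = (-7 + G)*(1 + G) = (1 + G)*(-7 + G))
g(-1)*44 + Z(8) = (2 + 2*(-1))*44 + (-7 + 8² - 6*8) = (2 - 2)*44 + (-7 + 64 - 48) = 0*44 + 9 = 0 + 9 = 9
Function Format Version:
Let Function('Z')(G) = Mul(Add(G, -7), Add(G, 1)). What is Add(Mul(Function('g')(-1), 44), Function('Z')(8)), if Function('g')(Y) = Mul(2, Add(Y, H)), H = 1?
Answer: 9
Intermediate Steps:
Function('g')(Y) = Add(2, Mul(2, Y)) (Function('g')(Y) = Mul(2, Add(Y, 1)) = Mul(2, Add(1, Y)) = Add(2, Mul(2, Y)))
Function('Z')(G) = Mul(Add(1, G), Add(-7, G)) (Function('Z')(G) = Mul(Add(-7, G), Add(1, G)) = Mul(Add(1, G), Add(-7, G)))
Add(Mul(Function('g')(-1), 44), Function('Z')(8)) = Add(Mul(Add(2, Mul(2, -1)), 44), Add(-7, Pow(8, 2), Mul(-6, 8))) = Add(Mul(Add(2, -2), 44), Add(-7, 64, -48)) = Add(Mul(0, 44), 9) = Add(0, 9) = 9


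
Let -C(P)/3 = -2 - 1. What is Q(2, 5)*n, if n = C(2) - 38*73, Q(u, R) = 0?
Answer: 0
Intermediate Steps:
C(P) = 9 (C(P) = -3*(-2 - 1) = -3*(-3) = 9)
n = -2765 (n = 9 - 38*73 = 9 - 2774 = -2765)
Q(2, 5)*n = 0*(-2765) = 0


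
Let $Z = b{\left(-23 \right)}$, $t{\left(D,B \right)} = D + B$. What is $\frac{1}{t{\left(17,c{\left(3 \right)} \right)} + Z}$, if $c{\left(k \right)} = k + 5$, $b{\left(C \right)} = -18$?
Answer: $\frac{1}{7} \approx 0.14286$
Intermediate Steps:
$c{\left(k \right)} = 5 + k$
$t{\left(D,B \right)} = B + D$
$Z = -18$
$\frac{1}{t{\left(17,c{\left(3 \right)} \right)} + Z} = \frac{1}{\left(\left(5 + 3\right) + 17\right) - 18} = \frac{1}{\left(8 + 17\right) - 18} = \frac{1}{25 - 18} = \frac{1}{7}$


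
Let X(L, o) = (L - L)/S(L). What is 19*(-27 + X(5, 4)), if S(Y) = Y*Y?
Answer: -513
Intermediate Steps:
S(Y) = Y²
X(L, o) = 0 (X(L, o) = (L - L)/(L²) = 0/L² = 0)
19*(-27 + X(5, 4)) = 19*(-27 + 0) = 19*(-27) = -513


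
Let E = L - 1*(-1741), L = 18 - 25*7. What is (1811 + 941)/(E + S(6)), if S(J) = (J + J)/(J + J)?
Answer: 2752/1585 ≈ 1.7363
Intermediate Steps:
L = -157 (L = 18 - 175 = -157)
S(J) = 1 (S(J) = (2*J)/((2*J)) = (2*J)*(1/(2*J)) = 1)
E = 1584 (E = -157 - 1*(-1741) = -157 + 1741 = 1584)
(1811 + 941)/(E + S(6)) = (1811 + 941)/(1584 + 1) = 2752/1585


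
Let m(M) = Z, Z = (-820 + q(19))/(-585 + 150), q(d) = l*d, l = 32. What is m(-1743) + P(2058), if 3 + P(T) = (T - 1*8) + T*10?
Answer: 9842957/435 ≈ 22628.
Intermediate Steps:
q(d) = 32*d
Z = 212/435 (Z = (-820 + 32*19)/(-585 + 150) = (-820 + 608)/(-435) = -212*(-1/435) = 212/435 ≈ 0.48736)
m(M) = 212/435
P(T) = -11 + 11*T (P(T) = -3 + ((T - 1*8) + T*10) = -3 + ((T - 8) + 10*T) = -3 + ((-8 + T) + 10*T) = -3 + (-8 + 11*T) = -11 + 11*T)
m(-1743) + P(2058) = 212/435 + (-11 + 11*2058) = 212/435 + (-11 + 22638) = 212/435 + 22627 = 9842957/435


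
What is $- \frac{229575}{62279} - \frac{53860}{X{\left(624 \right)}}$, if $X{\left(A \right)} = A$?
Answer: $- \frac{874400435}{9715524} \approx -90.0$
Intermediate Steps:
$- \frac{229575}{62279} - \frac{53860}{X{\left(624 \right)}} = - \frac{229575}{62279} - \frac{53860}{624} = \left(-229575\right) \frac{1}{62279} - \frac{13465}{156} = - \frac{229575}{62279} - \frac{13465}{156} = - \frac{874400435}{9715524}$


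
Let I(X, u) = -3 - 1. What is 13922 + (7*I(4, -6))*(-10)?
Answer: 14202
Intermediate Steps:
I(X, u) = -4
13922 + (7*I(4, -6))*(-10) = 13922 + (7*(-4))*(-10) = 13922 - 28*(-10) = 13922 + 280 = 14202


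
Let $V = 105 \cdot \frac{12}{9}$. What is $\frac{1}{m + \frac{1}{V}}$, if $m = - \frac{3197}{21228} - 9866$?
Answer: $- \frac{185745}{1832586817} \approx -0.00010136$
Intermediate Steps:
$V = 140$ ($V = 105 \cdot 12 \cdot \frac{1}{9} = 105 \cdot \frac{4}{3} = 140$)
$m = - \frac{209438645}{21228}$ ($m = \left(-3197\right) \frac{1}{21228} - 9866 = - \frac{3197}{21228} - 9866 = - \frac{209438645}{21228} \approx -9866.2$)
$\frac{1}{m + \frac{1}{V}} = \frac{1}{- \frac{209438645}{21228} + \frac{1}{140}} = \frac{1}{- \frac{1832586817}{185745}} = - \frac{185745}{1832586817}$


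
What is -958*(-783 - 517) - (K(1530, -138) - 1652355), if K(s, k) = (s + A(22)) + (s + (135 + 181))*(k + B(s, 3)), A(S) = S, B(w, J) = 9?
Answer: 3134337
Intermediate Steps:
K(s, k) = 22 + s + (9 + k)*(316 + s) (K(s, k) = (s + 22) + (s + (135 + 181))*(k + 9) = (22 + s) + (s + 316)*(9 + k) = (22 + s) + (316 + s)*(9 + k) = (22 + s) + (9 + k)*(316 + s) = 22 + s + (9 + k)*(316 + s))
-958*(-783 - 517) - (K(1530, -138) - 1652355) = -958*(-783 - 517) - ((2866 + 10*1530 + 316*(-138) - 138*1530) - 1652355) = -958*(-1300) - ((2866 + 15300 - 43608 - 211140) - 1652355) = 1245400 - (-236582 - 1652355) = 1245400 - 1*(-1888937) = 1245400 + 1888937 = 3134337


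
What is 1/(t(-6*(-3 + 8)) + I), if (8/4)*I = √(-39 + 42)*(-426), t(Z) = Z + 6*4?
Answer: 2/45357 - 71*√3/45357 ≈ -0.0026672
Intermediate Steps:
t(Z) = 24 + Z (t(Z) = Z + 24 = 24 + Z)
I = -213*√3 (I = (√(-39 + 42)*(-426))/2 = (√3*(-426))/2 = (-426*√3)/2 = -213*√3 ≈ -368.93)
1/(t(-6*(-3 + 8)) + I) = 1/((24 - 6*(-3 + 8)) - 213*√3) = 1/((24 - 6*5) - 213*√3) = 1/((24 - 30) - 213*√3) = 1/(-6 - 213*√3)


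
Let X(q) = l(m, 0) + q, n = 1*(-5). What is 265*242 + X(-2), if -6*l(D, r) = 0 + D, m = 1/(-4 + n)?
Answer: 3462913/54 ≈ 64128.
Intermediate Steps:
n = -5
m = -⅑ (m = 1/(-4 - 5) = 1/(-9) = -⅑ ≈ -0.11111)
l(D, r) = -D/6 (l(D, r) = -(0 + D)/6 = -D/6)
X(q) = 1/54 + q (X(q) = -⅙*(-⅑) + q = 1/54 + q)
265*242 + X(-2) = 265*242 + (1/54 - 2) = 64130 - 107/54 = 3462913/54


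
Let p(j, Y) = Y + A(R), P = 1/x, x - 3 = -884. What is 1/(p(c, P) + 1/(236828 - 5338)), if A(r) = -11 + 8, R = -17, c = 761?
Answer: -203942690/612058679 ≈ -0.33321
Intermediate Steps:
x = -881 (x = 3 - 884 = -881)
P = -1/881 (P = 1/(-881) = -1/881 ≈ -0.0011351)
A(r) = -3
p(j, Y) = -3 + Y (p(j, Y) = Y - 3 = -3 + Y)
1/(p(c, P) + 1/(236828 - 5338)) = 1/((-3 - 1/881) + 1/(236828 - 5338)) = 1/(-2644/881 + 1/231490) = 1/(-612058679/203942690) = -203942690/612058679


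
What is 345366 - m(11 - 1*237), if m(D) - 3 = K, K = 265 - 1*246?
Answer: 345344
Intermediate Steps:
K = 19 (K = 265 - 246 = 19)
m(D) = 22 (m(D) = 3 + 19 = 22)
345366 - m(11 - 1*237) = 345366 - 1*22 = 345366 - 22 = 345344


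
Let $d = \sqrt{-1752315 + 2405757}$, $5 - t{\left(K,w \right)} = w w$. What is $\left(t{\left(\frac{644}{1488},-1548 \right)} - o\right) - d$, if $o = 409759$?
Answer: $-2806058 - \sqrt{653442} \approx -2.8069 \cdot 10^{6}$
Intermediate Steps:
$t{\left(K,w \right)} = 5 - w^{2}$ ($t{\left(K,w \right)} = 5 - w w = 5 - w^{2}$)
$d = \sqrt{653442} \approx 808.36$
$\left(t{\left(\frac{644}{1488},-1548 \right)} - o\right) - d = \left(\left(5 - \left(-1548\right)^{2}\right) - 409759\right) - \sqrt{653442} = \left(\left(5 - 2396304\right) - 409759\right) - \sqrt{653442} = \left(-2396299 - 409759\right) - \sqrt{653442} = -2806058 - \sqrt{653442}$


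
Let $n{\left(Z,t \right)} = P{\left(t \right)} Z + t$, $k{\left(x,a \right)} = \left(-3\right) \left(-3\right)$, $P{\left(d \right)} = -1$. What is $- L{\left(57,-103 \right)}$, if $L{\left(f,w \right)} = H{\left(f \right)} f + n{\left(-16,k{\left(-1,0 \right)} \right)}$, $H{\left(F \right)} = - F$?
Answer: $3224$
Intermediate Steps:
$k{\left(x,a \right)} = 9$
$n{\left(Z,t \right)} = t - Z$ ($n{\left(Z,t \right)} = - Z + t = t - Z$)
$L{\left(f,w \right)} = 25 - f^{2}$ ($L{\left(f,w \right)} = - f f + \left(9 - -16\right) = - f^{2} + \left(9 + 16\right) = - f^{2} + 25 = 25 - f^{2}$)
$- L{\left(57,-103 \right)} = - (25 - 57^{2}) = - (25 - 3249) = \left(-1\right) \left(-3224\right) = 3224$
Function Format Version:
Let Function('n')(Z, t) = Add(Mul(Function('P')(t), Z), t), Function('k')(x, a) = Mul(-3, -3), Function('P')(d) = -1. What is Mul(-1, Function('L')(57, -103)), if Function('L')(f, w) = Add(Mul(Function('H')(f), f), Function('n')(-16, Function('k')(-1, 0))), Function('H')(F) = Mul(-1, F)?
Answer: 3224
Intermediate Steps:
Function('k')(x, a) = 9
Function('n')(Z, t) = Add(t, Mul(-1, Z)) (Function('n')(Z, t) = Add(Mul(-1, Z), t) = Add(t, Mul(-1, Z)))
Function('L')(f, w) = Add(25, Mul(-1, Pow(f, 2))) (Function('L')(f, w) = Add(Mul(Mul(-1, f), f), Add(9, Mul(-1, -16))) = Add(Mul(-1, Pow(f, 2)), Add(9, 16)) = Add(Mul(-1, Pow(f, 2)), 25) = Add(25, Mul(-1, Pow(f, 2))))
Mul(-1, Function('L')(57, -103)) = Mul(-1, Add(25, Mul(-1, Pow(57, 2)))) = Mul(-1, Add(25, Mul(-1, 3249))) = Mul(-1, Add(25, -3249)) = Mul(-1, -3224) = 3224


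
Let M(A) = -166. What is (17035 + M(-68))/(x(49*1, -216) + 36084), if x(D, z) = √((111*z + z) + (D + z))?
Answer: 608700996/1302079415 - 16869*I*√24359/1302079415 ≈ 0.46748 - 0.002022*I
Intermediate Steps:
x(D, z) = √(D + 113*z) (x(D, z) = √(112*z + (D + z)) = √(D + 113*z))
(17035 + M(-68))/(x(49*1, -216) + 36084) = (17035 - 166)/(√(49*1 + 113*(-216)) + 36084) = 16869/(√(49 - 24408) + 36084) = 16869/(√(-24359) + 36084) = 16869/(I*√24359 + 36084) = 16869/(36084 + I*√24359)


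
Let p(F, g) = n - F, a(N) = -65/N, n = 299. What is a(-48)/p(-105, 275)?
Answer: 65/19392 ≈ 0.0033519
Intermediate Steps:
p(F, g) = 299 - F
a(-48)/p(-105, 275) = (-65/(-48))/(299 - 1*(-105)) = (-65*(-1/48))/(299 + 105) = (65/48)/404 = (65/48)*(1/404) = 65/19392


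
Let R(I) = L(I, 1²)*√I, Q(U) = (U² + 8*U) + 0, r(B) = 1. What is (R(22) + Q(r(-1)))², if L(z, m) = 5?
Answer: 631 + 90*√22 ≈ 1053.1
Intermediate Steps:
Q(U) = U² + 8*U
R(I) = 5*√I
(R(22) + Q(r(-1)))² = (5*√22 + 1*(8 + 1))² = (5*√22 + 1*9)² = (5*√22 + 9)² = (9 + 5*√22)²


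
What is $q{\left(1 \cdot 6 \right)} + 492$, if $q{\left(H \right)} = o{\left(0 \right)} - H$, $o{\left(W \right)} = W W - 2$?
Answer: $484$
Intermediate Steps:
$o{\left(W \right)} = -2 + W^{2}$ ($o{\left(W \right)} = W^{2} - 2 = -2 + W^{2}$)
$q{\left(H \right)} = -2 - H$ ($q{\left(H \right)} = \left(-2 + 0^{2}\right) - H = \left(-2 + 0\right) - H = -2 - H$)
$q{\left(1 \cdot 6 \right)} + 492 = \left(-2 - 1 \cdot 6\right) + 492 = \left(-2 - 6\right) + 492 = -8 + 492 = 484$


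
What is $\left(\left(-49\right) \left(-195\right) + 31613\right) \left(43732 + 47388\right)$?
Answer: $3751228160$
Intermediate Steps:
$\left(\left(-49\right) \left(-195\right) + 31613\right) \left(43732 + 47388\right) = \left(9555 + 31613\right) 91120 = 41168 \cdot 91120 = 3751228160$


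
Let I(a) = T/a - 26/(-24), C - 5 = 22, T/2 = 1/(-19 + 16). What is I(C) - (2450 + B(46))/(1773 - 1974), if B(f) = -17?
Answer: 285745/21708 ≈ 13.163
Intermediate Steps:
T = -⅔ (T = 2/(-19 + 16) = 2/(-3) = 2*(-⅓) = -⅔ ≈ -0.66667)
C = 27 (C = 5 + 22 = 27)
I(a) = 13/12 - 2/(3*a) (I(a) = -2/(3*a) - 26/(-24) = -2/(3*a) - 26*(-1/24) = -2/(3*a) + 13/12 = 13/12 - 2/(3*a))
I(C) - (2450 + B(46))/(1773 - 1974) = (1/12)*(-8 + 13*27)/27 - (2450 - 17)/(1773 - 1974) = (1/12)*(1/27)*(-8 + 351) - 2433/(-201) = (1/12)*(1/27)*343 - 2433*(-1)/201 = 343/324 - 1*(-811/67) = 343/324 + 811/67 = 285745/21708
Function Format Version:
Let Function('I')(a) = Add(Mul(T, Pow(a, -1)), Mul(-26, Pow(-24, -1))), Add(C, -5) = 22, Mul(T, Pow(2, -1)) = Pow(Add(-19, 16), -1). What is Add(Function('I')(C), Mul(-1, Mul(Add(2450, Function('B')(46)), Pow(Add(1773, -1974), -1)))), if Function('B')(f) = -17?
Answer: Rational(285745, 21708) ≈ 13.163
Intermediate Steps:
T = Rational(-2, 3) (T = Mul(2, Pow(Add(-19, 16), -1)) = Mul(2, Pow(-3, -1)) = Mul(2, Rational(-1, 3)) = Rational(-2, 3) ≈ -0.66667)
C = 27 (C = Add(5, 22) = 27)
Function('I')(a) = Add(Rational(13, 12), Mul(Rational(-2, 3), Pow(a, -1))) (Function('I')(a) = Add(Mul(Rational(-2, 3), Pow(a, -1)), Mul(-26, Pow(-24, -1))) = Add(Mul(Rational(-2, 3), Pow(a, -1)), Mul(-26, Rational(-1, 24))) = Add(Mul(Rational(-2, 3), Pow(a, -1)), Rational(13, 12)) = Add(Rational(13, 12), Mul(Rational(-2, 3), Pow(a, -1))))
Add(Function('I')(C), Mul(-1, Mul(Add(2450, Function('B')(46)), Pow(Add(1773, -1974), -1)))) = Add(Mul(Rational(1, 12), Pow(27, -1), Add(-8, Mul(13, 27))), Mul(-1, Mul(Add(2450, -17), Pow(Add(1773, -1974), -1)))) = Add(Mul(Rational(1, 12), Rational(1, 27), Add(-8, 351)), Mul(-1, Mul(2433, Pow(-201, -1)))) = Add(Mul(Rational(1, 12), Rational(1, 27), 343), Mul(-1, Mul(2433, Rational(-1, 201)))) = Add(Rational(343, 324), Mul(-1, Rational(-811, 67))) = Add(Rational(343, 324), Rational(811, 67)) = Rational(285745, 21708)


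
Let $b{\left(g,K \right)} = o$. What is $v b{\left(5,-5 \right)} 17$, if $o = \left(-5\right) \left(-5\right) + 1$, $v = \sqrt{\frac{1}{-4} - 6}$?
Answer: $1105 i \approx 1105.0 i$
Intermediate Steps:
$v = \frac{5 i}{2}$ ($v = \sqrt{- \frac{1}{4} - 6} = \sqrt{- \frac{25}{4}} = \frac{5 i}{2} \approx 2.5 i$)
$o = 26$ ($o = 25 + 1 = 26$)
$b{\left(g,K \right)} = 26$
$v b{\left(5,-5 \right)} 17 = \frac{5 i}{2} \cdot 26 \cdot 17 = 65 i 17 = 1105 i$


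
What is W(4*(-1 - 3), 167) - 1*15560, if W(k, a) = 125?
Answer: -15435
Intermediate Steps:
W(4*(-1 - 3), 167) - 1*15560 = 125 - 1*15560 = 125 - 15560 = -15435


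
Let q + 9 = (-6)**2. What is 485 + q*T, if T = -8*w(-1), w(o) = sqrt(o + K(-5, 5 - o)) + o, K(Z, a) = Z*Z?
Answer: 701 - 432*sqrt(6) ≈ -357.18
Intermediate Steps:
q = 27 (q = -9 + (-6)**2 = -9 + 36 = 27)
K(Z, a) = Z**2
w(o) = o + sqrt(25 + o) (w(o) = sqrt(o + (-5)**2) + o = sqrt(o + 25) + o = sqrt(25 + o) + o = o + sqrt(25 + o))
T = 8 - 16*sqrt(6) (T = -8*(-1 + sqrt(25 - 1)) = -8*(-1 + sqrt(24)) = -8*(-1 + 2*sqrt(6)) = 8 - 16*sqrt(6) ≈ -31.192)
485 + q*T = 485 + 27*(8 - 16*sqrt(6)) = 485 + (216 - 432*sqrt(6)) = 701 - 432*sqrt(6)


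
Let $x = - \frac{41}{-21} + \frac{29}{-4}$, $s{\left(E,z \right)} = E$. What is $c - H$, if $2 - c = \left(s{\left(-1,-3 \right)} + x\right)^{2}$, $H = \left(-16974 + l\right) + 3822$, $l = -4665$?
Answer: $\frac{125451023}{7056} \approx 17779.0$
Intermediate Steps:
$H = -17817$ ($H = \left(-16974 - 4665\right) + 3822 = -21639 + 3822 = -17817$)
$x = - \frac{445}{84}$ ($x = \left(-41\right) \left(- \frac{1}{21}\right) + 29 \left(- \frac{1}{4}\right) = \frac{41}{21} - \frac{29}{4} = - \frac{445}{84} \approx -5.2976$)
$c = - \frac{265729}{7056}$ ($c = 2 - \left(-1 - \frac{445}{84}\right)^{2} = 2 - \left(- \frac{529}{84}\right)^{2} = 2 - \frac{279841}{7056} = - \frac{265729}{7056} \approx -37.66$)
$c - H = - \frac{265729}{7056} - -17817 = - \frac{265729}{7056} + 17817 = \frac{125451023}{7056}$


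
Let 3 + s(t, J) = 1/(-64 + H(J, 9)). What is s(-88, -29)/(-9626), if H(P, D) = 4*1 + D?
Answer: 77/245463 ≈ 0.00031369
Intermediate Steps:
H(P, D) = 4 + D
s(t, J) = -154/51 (s(t, J) = -3 + 1/(-64 + (4 + 9)) = -3 + 1/(-64 + 13) = -3 + 1/(-51) = -3 - 1/51 = -154/51)
s(-88, -29)/(-9626) = -154/51/(-9626) = -154/51*(-1/9626) = 77/245463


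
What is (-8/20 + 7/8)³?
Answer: 6859/64000 ≈ 0.10717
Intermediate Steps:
(-8/20 + 7/8)³ = (-8*1/20 + 7*(⅛))³ = (-⅖ + 7/8)³ = (19/40)³ = 6859/64000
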